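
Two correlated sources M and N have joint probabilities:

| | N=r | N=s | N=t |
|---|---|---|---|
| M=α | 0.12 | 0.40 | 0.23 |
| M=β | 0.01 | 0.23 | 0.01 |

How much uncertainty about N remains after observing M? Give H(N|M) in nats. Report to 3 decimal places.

Marginals: p(M) = (0.7500, 0.2500), p(N) = (0.1300, 0.6300, 0.2400).
H(N|M) = Σ p(M) · H(N|M=·).
  M=α: p=0.7500, H(N|M=α) = 0.9909
  M=β: p=0.2500, H(N|M=β) = 0.3342
Weighted sum = 0.827 nats.

0.827 nats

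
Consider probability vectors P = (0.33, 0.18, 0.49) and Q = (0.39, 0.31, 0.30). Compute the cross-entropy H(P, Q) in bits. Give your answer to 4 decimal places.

1.6035 bits

H(P,Q) = −Σ p·log₂ q.
  −0.33·log₂(0.39) = 0.44829
  −0.18·log₂(0.31) = 0.30414
  −0.49·log₂(0.30) = 0.85111
H(P,Q) = 1.6035 bits.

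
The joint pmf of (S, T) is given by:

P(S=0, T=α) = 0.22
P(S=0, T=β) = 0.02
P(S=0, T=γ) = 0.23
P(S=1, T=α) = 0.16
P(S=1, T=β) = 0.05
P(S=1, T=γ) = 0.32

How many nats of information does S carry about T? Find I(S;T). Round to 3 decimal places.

0.017 nats

Marginals: p(S) = (0.4700, 0.5300), p(T) = (0.3800, 0.0700, 0.5500).
I(S;T) = Σ p(x,y)·ln[p(x,y)/(p(x)p(y))].
  (0,α): 0.22·ln(1.2318) = 0.0459
  (0,β): 0.02·ln(0.6079) = -0.0100
  (0,γ): 0.23·ln(0.8897) = -0.0269
  (1,α): 0.16·ln(0.7944) = -0.0368
  (1,β): 0.05·ln(1.3477) = 0.0149
  (1,γ): 0.32·ln(1.0978) = 0.0298
Sum = 0.017 nats.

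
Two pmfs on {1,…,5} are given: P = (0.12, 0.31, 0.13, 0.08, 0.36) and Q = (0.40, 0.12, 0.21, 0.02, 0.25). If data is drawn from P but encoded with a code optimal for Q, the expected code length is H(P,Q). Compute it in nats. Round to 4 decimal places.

1.7821 nats

H(P,Q) = −Σ p·ln q.
  −0.12·ln(0.40) = 0.10995
  −0.31·ln(0.12) = 0.65728
  −0.13·ln(0.21) = 0.20288
  −0.08·ln(0.02) = 0.31296
  −0.36·ln(0.25) = 0.49907
H(P,Q) = 1.7821 nats.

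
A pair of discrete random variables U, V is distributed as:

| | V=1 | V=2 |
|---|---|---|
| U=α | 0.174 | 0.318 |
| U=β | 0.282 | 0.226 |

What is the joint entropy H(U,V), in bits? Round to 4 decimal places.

1.9645 bits

H(U,V) = −Σ p(x,y)·log₂ p(x,y) over all 4 cells.
  cell (α,1): −0.174·log₂0.174 = 0.43897
  cell (α,2): −0.318·log₂0.318 = 0.52562
  cell (β,1): −0.282·log₂0.282 = 0.51500
  cell (β,2): −0.226·log₂0.226 = 0.48491
Sum = 1.9645 bits.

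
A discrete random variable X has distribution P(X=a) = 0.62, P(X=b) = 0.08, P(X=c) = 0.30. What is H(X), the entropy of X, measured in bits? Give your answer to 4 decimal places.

H(X) = −Σ p·log₂ p.
  −(0.62)·log₂(0.62) = 0.42759
  −(0.08)·log₂(0.08) = 0.29151
  −(0.30)·log₂(0.30) = 0.52109
Sum: 0.42759 + 0.29151 + 0.52109 = 1.2402 bits.

1.2402 bits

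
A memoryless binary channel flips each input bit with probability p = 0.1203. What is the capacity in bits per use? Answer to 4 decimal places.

0.4698 bits

Binary symmetric channel: C = 1 − h₂(ε) where h₂ is the binary entropy function.
h₂(0.1203) = −0.1203·log₂0.1203 − 0.8797·log₂0.8797 = 0.5302.
C = 1 − 0.5302 = 0.4698 bits per channel use.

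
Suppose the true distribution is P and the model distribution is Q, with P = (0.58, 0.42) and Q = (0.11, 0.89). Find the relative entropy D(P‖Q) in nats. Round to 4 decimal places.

D(P‖Q) = Σ p·ln(p/q).
  0.58·ln(0.58/0.11) = 0.96428
  0.42·ln(0.42/0.89) = -0.31541
D(P‖Q) = 0.6489 nats.

0.6489 nats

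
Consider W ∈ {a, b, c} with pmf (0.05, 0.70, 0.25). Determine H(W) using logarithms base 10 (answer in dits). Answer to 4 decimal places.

0.3240 dits

H(W) = −Σ p·log₁₀ p.
  −(0.05)·log₁₀(0.05) = 0.06505
  −(0.70)·log₁₀(0.70) = 0.10843
  −(0.25)·log₁₀(0.25) = 0.15051
Sum: 0.06505 + 0.10843 + 0.15051 = 0.3240 dits.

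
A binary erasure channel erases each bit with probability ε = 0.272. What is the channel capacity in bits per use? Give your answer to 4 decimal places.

Binary erasure channel: capacity C = 1 − ε.
C = 1 − 0.272 = 0.7280 bits per channel use.

0.7280 bits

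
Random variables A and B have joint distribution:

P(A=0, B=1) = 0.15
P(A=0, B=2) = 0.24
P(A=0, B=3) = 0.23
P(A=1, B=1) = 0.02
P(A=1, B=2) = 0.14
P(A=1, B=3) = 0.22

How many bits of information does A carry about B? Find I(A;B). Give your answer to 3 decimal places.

Marginals: p(A) = (0.6200, 0.3800), p(B) = (0.1700, 0.3800, 0.4500).
I(A;B) = Σ p(x,y)·log₂[p(x,y)/(p(x)p(y))].
  (0,1): 0.15·log₂(1.4231) = 0.0764
  (0,2): 0.24·log₂(1.0187) = 0.0064
  (0,3): 0.23·log₂(0.8244) = -0.0641
  (1,1): 0.02·log₂(0.3096) = -0.0338
  (1,2): 0.14·log₂(0.9695) = -0.0063
  (1,3): 0.22·log₂(1.2865) = 0.0800
Sum = 0.059 bits.

0.059 bits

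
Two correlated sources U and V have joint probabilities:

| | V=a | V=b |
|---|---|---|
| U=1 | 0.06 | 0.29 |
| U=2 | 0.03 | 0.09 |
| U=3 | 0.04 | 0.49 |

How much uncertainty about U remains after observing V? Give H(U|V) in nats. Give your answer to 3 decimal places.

0.942 nats

Marginals: p(U) = (0.3500, 0.1200, 0.5300), p(V) = (0.1300, 0.8700).
H(U|V) = Σ p(V) · H(U|V=·).
  V=a: p=0.1300, H(U|V=a) = 1.0579
  V=b: p=0.8700, H(U|V=b) = 0.9242
Weighted sum = 0.942 nats.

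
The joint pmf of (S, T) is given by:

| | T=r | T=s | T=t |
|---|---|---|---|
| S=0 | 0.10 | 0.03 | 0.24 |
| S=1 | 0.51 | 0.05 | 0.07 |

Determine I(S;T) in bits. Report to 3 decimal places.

0.243 bits

Marginals: p(S) = (0.3700, 0.6300), p(T) = (0.6100, 0.0800, 0.3100).
I(S;T) = H(S) + H(T) − H(S,T).
H(S) = 0.9507, H(T) = 1.2503, H(S,T) = 1.9582.
I(S;T) = 0.9507 + 1.2503 − 1.9582 = 0.243 bits.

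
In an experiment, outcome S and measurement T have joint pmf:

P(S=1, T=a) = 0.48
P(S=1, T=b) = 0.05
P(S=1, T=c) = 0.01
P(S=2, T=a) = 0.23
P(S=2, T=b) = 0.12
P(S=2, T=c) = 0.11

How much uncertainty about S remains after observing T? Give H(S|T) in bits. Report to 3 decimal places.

0.843 bits

Chain rule: H(S|T) = H(S,T) − H(T).
Marginals: p(S) = (0.5400, 0.4600), p(T) = (0.7100, 0.1700, 0.1200).
H(S,T) = 1.9958 bits; H(T) = 1.1525 bits.
H(S|T) = 1.9958 − 1.1525 = 0.843 bits.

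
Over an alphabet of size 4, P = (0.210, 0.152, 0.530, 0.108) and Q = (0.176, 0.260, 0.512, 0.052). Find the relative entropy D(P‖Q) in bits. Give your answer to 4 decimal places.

0.0761 bits

D(P‖Q) = Σ p·log₂(p/q).
  0.210·log₂(0.210/0.176) = 0.05351
  0.152·log₂(0.152/0.260) = -0.11771
  0.530·log₂(0.530/0.512) = 0.02642
  0.108·log₂(0.108/0.052) = 0.11388
D(P‖Q) = 0.0761 bits.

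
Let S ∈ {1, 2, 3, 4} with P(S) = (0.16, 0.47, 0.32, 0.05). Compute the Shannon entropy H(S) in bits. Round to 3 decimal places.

H(S) = −Σ p·log₂ p.
  −(0.16)·log₂(0.16) = 0.4230
  −(0.47)·log₂(0.47) = 0.5120
  −(0.32)·log₂(0.32) = 0.5260
  −(0.05)·log₂(0.05) = 0.2161
Sum: 0.4230 + 0.5120 + 0.5260 + 0.2161 = 1.677 bits.

1.677 bits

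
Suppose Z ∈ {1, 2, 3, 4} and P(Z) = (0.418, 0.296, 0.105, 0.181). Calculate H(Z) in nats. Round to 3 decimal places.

H(Z) = −Σ p·ln p.
  −(0.418)·ln(0.418) = 0.3646
  −(0.296)·ln(0.296) = 0.3603
  −(0.105)·ln(0.105) = 0.2366
  −(0.181)·ln(0.181) = 0.3094
Sum: 0.3646 + 0.3603 + 0.2366 + 0.3094 = 1.271 nats.

1.271 nats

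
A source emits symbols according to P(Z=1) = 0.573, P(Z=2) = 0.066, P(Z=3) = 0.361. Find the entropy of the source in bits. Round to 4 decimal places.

H(Z) = −Σ p·log₂ p.
  −(0.573)·log₂(0.573) = 0.46034
  −(0.066)·log₂(0.066) = 0.25881
  −(0.361)·log₂(0.361) = 0.53064
Sum: 0.46034 + 0.25881 + 0.53064 = 1.2498 bits.

1.2498 bits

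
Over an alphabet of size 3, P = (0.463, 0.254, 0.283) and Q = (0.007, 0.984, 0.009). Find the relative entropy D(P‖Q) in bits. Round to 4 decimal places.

D(P‖Q) = Σ p·log₂(p/q).
  0.463·log₂(0.463/0.007) = 2.80000
  0.254·log₂(0.254/0.984) = -0.49627
  0.283·log₂(0.283/0.009) = 1.40785
D(P‖Q) = 3.7116 bits.

3.7116 bits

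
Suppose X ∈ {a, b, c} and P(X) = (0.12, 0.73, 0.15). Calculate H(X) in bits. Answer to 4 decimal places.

H(X) = −Σ p·log₂ p.
  −(0.12)·log₂(0.12) = 0.36707
  −(0.73)·log₂(0.73) = 0.33144
  −(0.15)·log₂(0.15) = 0.41054
Sum: 0.36707 + 0.33144 + 0.41054 = 1.1091 bits.

1.1091 bits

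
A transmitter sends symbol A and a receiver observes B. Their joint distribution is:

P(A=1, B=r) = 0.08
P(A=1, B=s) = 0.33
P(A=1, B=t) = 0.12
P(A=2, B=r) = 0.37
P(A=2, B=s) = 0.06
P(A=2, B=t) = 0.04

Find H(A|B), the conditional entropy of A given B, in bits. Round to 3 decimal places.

Marginals: p(A) = (0.5300, 0.4700), p(B) = (0.4500, 0.3900, 0.1600).
H(A|B) = Σ p(B) · H(A|B=·).
  B=r: p=0.4500, H(A|B=r) = 0.6752
  B=s: p=0.3900, H(A|B=s) = 0.6194
  B=t: p=0.1600, H(A|B=t) = 0.8113
Weighted sum = 0.675 bits.

0.675 bits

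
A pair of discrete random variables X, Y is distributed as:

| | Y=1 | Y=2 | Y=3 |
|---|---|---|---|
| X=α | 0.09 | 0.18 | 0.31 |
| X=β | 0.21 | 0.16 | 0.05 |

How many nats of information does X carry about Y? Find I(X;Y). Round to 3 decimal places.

Marginals: p(X) = (0.5800, 0.4200), p(Y) = (0.3000, 0.3400, 0.3600).
I(X;Y) = Σ p(x,y)·ln[p(x,y)/(p(x)p(y))].
  (α,1): 0.09·ln(0.5172) = -0.0593
  (α,2): 0.18·ln(0.9128) = -0.0164
  (α,3): 0.31·ln(1.4847) = 0.1225
  (β,1): 0.21·ln(1.6667) = 0.1073
  (β,2): 0.16·ln(1.1204) = 0.0182
  (β,3): 0.05·ln(0.3307) = -0.0553
Sum = 0.117 nats.

0.117 nats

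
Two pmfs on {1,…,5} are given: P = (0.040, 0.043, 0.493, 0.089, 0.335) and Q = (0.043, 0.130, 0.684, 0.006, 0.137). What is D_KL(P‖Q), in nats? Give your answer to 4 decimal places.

D(P‖Q) = Σ p·ln(p/q).
  0.040·ln(0.040/0.043) = -0.00289
  0.043·ln(0.043/0.130) = -0.04757
  0.493·ln(0.493/0.684) = -0.16143
  0.089·ln(0.089/0.006) = 0.24002
  0.335·ln(0.335/0.137) = 0.29954
D(P‖Q) = 0.3277 nats.

0.3277 nats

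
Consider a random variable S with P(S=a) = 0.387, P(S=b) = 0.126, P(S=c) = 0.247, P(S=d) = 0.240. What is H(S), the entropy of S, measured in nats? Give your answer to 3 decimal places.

H(S) = −Σ p·ln p.
  −(0.387)·ln(0.387) = 0.3674
  −(0.126)·ln(0.126) = 0.2610
  −(0.247)·ln(0.247) = 0.3454
  −(0.240)·ln(0.240) = 0.3425
Sum: 0.3674 + 0.2610 + 0.3454 + 0.3425 = 1.316 nats.

1.316 nats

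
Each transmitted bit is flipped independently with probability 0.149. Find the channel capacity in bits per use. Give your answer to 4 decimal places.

Binary symmetric channel: C = 1 − h₂(ε) where h₂ is the binary entropy function.
h₂(0.149) = −0.149·log₂0.149 − 0.851·log₂0.851 = 0.6073.
C = 1 − 0.6073 = 0.3927 bits per channel use.

0.3927 bits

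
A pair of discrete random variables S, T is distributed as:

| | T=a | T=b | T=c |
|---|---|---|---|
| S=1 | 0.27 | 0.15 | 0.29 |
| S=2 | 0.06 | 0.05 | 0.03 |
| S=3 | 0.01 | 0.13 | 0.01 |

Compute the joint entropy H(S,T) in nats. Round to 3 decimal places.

1.778 nats

H(S,T) = −Σ p(x,y)·ln p(x,y) over all 9 cells.
  cell (1,a): −0.27·ln0.27 = 0.3535
  cell (1,b): −0.15·ln0.15 = 0.2846
  cell (1,c): −0.29·ln0.29 = 0.3590
  cell (2,a): −0.06·ln0.06 = 0.1688
  cell (2,b): −0.05·ln0.05 = 0.1498
  cell (2,c): −0.03·ln0.03 = 0.1052
  cell (3,a): −0.01·ln0.01 = 0.0461
  cell (3,b): −0.13·ln0.13 = 0.2652
  cell (3,c): −0.01·ln0.01 = 0.0461
Sum = 1.778 nats.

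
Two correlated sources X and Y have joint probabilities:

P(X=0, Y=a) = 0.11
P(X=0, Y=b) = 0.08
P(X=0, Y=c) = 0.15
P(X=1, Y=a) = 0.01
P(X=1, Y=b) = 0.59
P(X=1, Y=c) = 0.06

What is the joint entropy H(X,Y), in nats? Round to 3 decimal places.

H(X,Y) = −Σ p(x,y)·ln p(x,y) over all 6 cells.
  cell (0,a): −0.11·ln0.11 = 0.2428
  cell (0,b): −0.08·ln0.08 = 0.2021
  cell (0,c): −0.15·ln0.15 = 0.2846
  cell (1,a): −0.01·ln0.01 = 0.0461
  cell (1,b): −0.59·ln0.59 = 0.3113
  cell (1,c): −0.06·ln0.06 = 0.1688
Sum = 1.256 nats.

1.256 nats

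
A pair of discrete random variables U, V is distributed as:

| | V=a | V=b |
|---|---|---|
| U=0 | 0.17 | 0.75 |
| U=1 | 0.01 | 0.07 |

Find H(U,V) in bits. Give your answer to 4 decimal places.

1.0809 bits

H(U,V) = −Σ p(x,y)·log₂ p(x,y) over all 4 cells.
  cell (0,a): −0.17·log₂0.17 = 0.43459
  cell (0,b): −0.75·log₂0.75 = 0.31128
  cell (1,a): −0.01·log₂0.01 = 0.06644
  cell (1,b): −0.07·log₂0.07 = 0.26856
Sum = 1.0809 bits.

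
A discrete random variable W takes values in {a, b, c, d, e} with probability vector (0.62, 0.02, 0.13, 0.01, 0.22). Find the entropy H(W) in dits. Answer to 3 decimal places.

0.443 dits

H(W) = −Σ p·log₁₀ p.
  −(0.62)·log₁₀(0.62) = 0.1287
  −(0.02)·log₁₀(0.02) = 0.0340
  −(0.13)·log₁₀(0.13) = 0.1152
  −(0.01)·log₁₀(0.01) = 0.0200
  −(0.22)·log₁₀(0.22) = 0.1447
Sum: 0.1287 + 0.0340 + 0.1152 + 0.0200 + 0.1447 = 0.443 dits.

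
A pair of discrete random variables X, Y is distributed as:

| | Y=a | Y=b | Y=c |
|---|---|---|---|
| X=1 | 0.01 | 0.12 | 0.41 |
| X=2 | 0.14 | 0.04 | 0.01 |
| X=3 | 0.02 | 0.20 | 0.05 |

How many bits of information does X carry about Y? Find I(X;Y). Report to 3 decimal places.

0.519 bits

Marginals: p(X) = (0.5400, 0.1900, 0.2700), p(Y) = (0.1700, 0.3600, 0.4700).
I(X;Y) = H(X) + H(Y) − H(X,Y).
H(X) = 1.4453, H(Y) = 1.4772, H(X,Y) = 2.4036.
I(X;Y) = 1.4453 + 1.4772 − 2.4036 = 0.519 bits.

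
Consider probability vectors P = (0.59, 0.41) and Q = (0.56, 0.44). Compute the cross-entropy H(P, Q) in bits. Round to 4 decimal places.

H(P,Q) = −Σ p·log₂ q.
  −0.59·log₂(0.56) = 0.49354
  −0.41·log₂(0.44) = 0.48561
H(P,Q) = 0.9791 bits.

0.9791 bits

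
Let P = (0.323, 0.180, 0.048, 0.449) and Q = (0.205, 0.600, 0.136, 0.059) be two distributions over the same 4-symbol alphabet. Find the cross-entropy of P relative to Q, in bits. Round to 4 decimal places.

2.8426 bits

H(P,Q) = −Σ p·log₂ q.
  −0.323·log₂(0.205) = 0.73848
  −0.180·log₂(0.600) = 0.13265
  −0.048·log₂(0.136) = 0.13816
  −0.449·log₂(0.059) = 1.83333
H(P,Q) = 2.8426 bits.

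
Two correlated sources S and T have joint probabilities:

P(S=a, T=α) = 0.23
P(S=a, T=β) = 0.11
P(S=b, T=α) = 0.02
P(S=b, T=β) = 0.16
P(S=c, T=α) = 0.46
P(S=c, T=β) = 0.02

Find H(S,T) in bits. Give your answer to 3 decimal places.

H(S,T) = −Σ p(x,y)·log₂ p(x,y) over all 6 cells.
  cell (a,α): −0.23·log₂0.23 = 0.4877
  cell (a,β): −0.11·log₂0.11 = 0.3503
  cell (b,α): −0.02·log₂0.02 = 0.1129
  cell (b,β): −0.16·log₂0.16 = 0.4230
  cell (c,α): −0.46·log₂0.46 = 0.5153
  cell (c,β): −0.02·log₂0.02 = 0.1129
Sum = 2.002 bits.

2.002 bits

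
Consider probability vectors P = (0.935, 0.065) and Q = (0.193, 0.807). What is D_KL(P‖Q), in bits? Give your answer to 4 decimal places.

D(P‖Q) = Σ p·log₂(p/q).
  0.935·log₂(0.935/0.193) = 2.12840
  0.065·log₂(0.065/0.807) = -0.23621
D(P‖Q) = 1.8922 bits.

1.8922 bits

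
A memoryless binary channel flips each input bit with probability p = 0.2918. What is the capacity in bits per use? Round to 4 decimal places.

Binary symmetric channel: C = 1 − h₂(ε) where h₂ is the binary entropy function.
h₂(0.2918) = −0.2918·log₂0.2918 − 0.7082·log₂0.7082 = 0.8710.
C = 1 − 0.8710 = 0.1290 bits per channel use.

0.1290 bits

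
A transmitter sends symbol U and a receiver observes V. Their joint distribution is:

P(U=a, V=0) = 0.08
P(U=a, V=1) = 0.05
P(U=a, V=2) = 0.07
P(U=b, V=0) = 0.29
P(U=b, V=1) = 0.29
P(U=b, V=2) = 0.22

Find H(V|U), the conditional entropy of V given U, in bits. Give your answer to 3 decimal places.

1.571 bits

Marginals: p(U) = (0.2000, 0.8000), p(V) = (0.3700, 0.3400, 0.2900).
H(V|U) = Σ p(U) · H(V|U=·).
  U=a: p=0.2000, H(V|U=a) = 1.5589
  U=b: p=0.8000, H(V|U=b) = 1.5735
Weighted sum = 1.571 bits.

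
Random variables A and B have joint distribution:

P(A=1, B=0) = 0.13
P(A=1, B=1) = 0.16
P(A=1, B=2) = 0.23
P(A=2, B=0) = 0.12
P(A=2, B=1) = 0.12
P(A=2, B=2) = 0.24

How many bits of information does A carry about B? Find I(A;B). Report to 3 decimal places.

0.003 bits

Marginals: p(A) = (0.5200, 0.4800), p(B) = (0.2500, 0.2800, 0.4700).
I(A;B) = H(A) + H(B) − H(A,B).
H(A) = 0.9988, H(B) = 1.5262, H(A,B) = 2.5216.
I(A;B) = 0.9988 + 1.5262 − 2.5216 = 0.003 bits.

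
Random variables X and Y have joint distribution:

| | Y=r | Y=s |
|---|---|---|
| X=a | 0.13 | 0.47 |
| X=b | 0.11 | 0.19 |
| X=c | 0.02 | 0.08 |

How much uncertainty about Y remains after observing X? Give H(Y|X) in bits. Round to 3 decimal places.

0.809 bits

Chain rule: H(Y|X) = H(X,Y) − H(X).
Marginals: p(X) = (0.6000, 0.3000, 0.1000), p(Y) = (0.2600, 0.7400).
H(X,Y) = 2.1045 bits; H(X) = 1.2955 bits.
H(Y|X) = 2.1045 − 1.2955 = 0.809 bits.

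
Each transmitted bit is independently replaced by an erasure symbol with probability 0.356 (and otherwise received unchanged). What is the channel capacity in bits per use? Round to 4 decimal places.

Binary erasure channel: capacity C = 1 − ε.
C = 1 − 0.356 = 0.6440 bits per channel use.

0.6440 bits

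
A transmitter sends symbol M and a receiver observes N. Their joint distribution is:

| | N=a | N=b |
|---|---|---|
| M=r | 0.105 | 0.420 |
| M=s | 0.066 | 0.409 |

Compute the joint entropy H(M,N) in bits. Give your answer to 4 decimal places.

1.6534 bits

H(M,N) = −Σ p(x,y)·log₂ p(x,y) over all 4 cells.
  cell (r,a): −0.105·log₂0.105 = 0.34141
  cell (r,b): −0.420·log₂0.420 = 0.52565
  cell (s,a): −0.066·log₂0.066 = 0.25881
  cell (s,b): −0.409·log₂0.409 = 0.52754
Sum = 1.6534 bits.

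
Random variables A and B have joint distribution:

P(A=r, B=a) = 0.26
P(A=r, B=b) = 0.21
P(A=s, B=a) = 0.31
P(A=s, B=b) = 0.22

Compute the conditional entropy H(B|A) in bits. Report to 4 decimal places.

Chain rule: H(B|A) = H(A,B) − H(A).
Marginals: p(A) = (0.4700, 0.5300), p(B) = (0.5700, 0.4300).
H(A,B) = 1.9825 bits; H(A) = 0.9974 bits.
H(B|A) = 1.9825 − 0.9974 = 0.9851 bits.

0.9851 bits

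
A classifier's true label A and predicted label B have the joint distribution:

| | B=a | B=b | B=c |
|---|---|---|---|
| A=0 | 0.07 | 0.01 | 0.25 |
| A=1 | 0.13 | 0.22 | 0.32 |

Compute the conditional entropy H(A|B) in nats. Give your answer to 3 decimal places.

Marginals: p(A) = (0.3300, 0.6700), p(B) = (0.2000, 0.2300, 0.5700).
H(A|B) = Σ p(B) · H(A|B=·).
  B=a: p=0.2000, H(A|B=a) = 0.6474
  B=b: p=0.2300, H(A|B=b) = 0.1788
  B=c: p=0.5700, H(A|B=c) = 0.6856
Weighted sum = 0.561 nats.

0.561 nats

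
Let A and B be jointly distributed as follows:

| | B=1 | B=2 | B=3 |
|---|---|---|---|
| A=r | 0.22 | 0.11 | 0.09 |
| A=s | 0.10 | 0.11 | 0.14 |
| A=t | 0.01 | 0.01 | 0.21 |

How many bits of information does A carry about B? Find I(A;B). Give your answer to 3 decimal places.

0.251 bits

Marginals: p(A) = (0.4200, 0.3500, 0.2300), p(B) = (0.3300, 0.2300, 0.4400).
I(A;B) = Σ p(x,y)·log₂[p(x,y)/(p(x)p(y))].
  (r,1): 0.22·log₂(1.5873) = 0.1466
  (r,2): 0.11·log₂(1.1387) = 0.0206
  (r,3): 0.09·log₂(0.4870) = -0.0934
  (s,1): 0.10·log₂(0.8658) = -0.0208
  (s,2): 0.11·log₂(1.3665) = 0.0495
  (s,3): 0.14·log₂(0.9091) = -0.0193
  (t,1): 0.01·log₂(0.1318) = -0.0292
  (t,2): 0.01·log₂(0.1890) = -0.0240
  (t,3): 0.21·log₂(2.0751) = 0.2212
Sum = 0.251 bits.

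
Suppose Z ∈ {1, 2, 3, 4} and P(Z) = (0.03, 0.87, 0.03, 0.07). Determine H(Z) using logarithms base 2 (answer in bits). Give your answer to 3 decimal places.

H(Z) = −Σ p·log₂ p.
  −(0.03)·log₂(0.03) = 0.1518
  −(0.87)·log₂(0.87) = 0.1748
  −(0.03)·log₂(0.03) = 0.1518
  −(0.07)·log₂(0.07) = 0.2686
Sum: 0.1518 + 0.1748 + 0.1518 + 0.2686 = 0.747 bits.

0.747 bits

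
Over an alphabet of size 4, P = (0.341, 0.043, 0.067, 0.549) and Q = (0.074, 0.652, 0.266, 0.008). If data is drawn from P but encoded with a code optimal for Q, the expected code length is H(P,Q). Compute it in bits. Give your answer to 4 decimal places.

H(P,Q) = −Σ p·log₂ q.
  −0.341·log₂(0.074) = 1.28091
  −0.043·log₂(0.652) = 0.02653
  −0.067·log₂(0.266) = 0.12800
  −0.549·log₂(0.008) = 3.82422
H(P,Q) = 5.2597 bits.

5.2597 bits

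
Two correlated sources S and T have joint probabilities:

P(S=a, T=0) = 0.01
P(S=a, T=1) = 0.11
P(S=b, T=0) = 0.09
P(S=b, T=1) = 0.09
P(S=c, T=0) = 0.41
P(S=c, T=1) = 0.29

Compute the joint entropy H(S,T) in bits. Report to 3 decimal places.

H(S,T) = −Σ p(x,y)·log₂ p(x,y) over all 6 cells.
  cell (a,0): −0.01·log₂0.01 = 0.0664
  cell (a,1): −0.11·log₂0.11 = 0.3503
  cell (b,0): −0.09·log₂0.09 = 0.3127
  cell (b,1): −0.09·log₂0.09 = 0.3127
  cell (c,0): −0.41·log₂0.41 = 0.5274
  cell (c,1): −0.29·log₂0.29 = 0.5179
Sum = 2.087 bits.

2.087 bits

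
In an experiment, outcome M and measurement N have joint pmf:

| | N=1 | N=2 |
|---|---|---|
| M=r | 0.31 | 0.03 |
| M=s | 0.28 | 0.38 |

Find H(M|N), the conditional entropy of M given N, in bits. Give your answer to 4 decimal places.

Chain rule: H(M|N) = H(M,N) − H(N).
Marginals: p(M) = (0.3400, 0.6600), p(N) = (0.5900, 0.4100).
H(M,N) = 1.7202 bits; H(N) = 0.9765 bits.
H(M|N) = 1.7202 − 0.9765 = 0.7437 bits.

0.7437 bits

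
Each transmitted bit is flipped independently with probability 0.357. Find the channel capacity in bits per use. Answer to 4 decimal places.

0.0598 bits

Binary symmetric channel: C = 1 − h₂(ε) where h₂ is the binary entropy function.
h₂(0.357) = −0.357·log₂0.357 − 0.643·log₂0.643 = 0.9402.
C = 1 − 0.9402 = 0.0598 bits per channel use.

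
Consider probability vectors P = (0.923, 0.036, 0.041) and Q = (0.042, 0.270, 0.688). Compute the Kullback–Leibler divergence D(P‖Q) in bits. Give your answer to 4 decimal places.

3.8431 bits

D(P‖Q) = Σ p·log₂(p/q).
  0.923·log₂(0.923/0.042) = 4.11461
  0.036·log₂(0.036/0.270) = -0.10465
  0.041·log₂(0.041/0.688) = -0.16682
D(P‖Q) = 3.8431 bits.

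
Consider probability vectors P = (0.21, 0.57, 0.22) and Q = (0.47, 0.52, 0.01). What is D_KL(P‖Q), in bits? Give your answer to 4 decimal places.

D(P‖Q) = Σ p·log₂(p/q).
  0.21·log₂(0.21/0.47) = -0.24408
  0.57·log₂(0.57/0.52) = 0.07550
  0.22·log₂(0.22/0.01) = 0.98107
D(P‖Q) = 0.8125 bits.

0.8125 bits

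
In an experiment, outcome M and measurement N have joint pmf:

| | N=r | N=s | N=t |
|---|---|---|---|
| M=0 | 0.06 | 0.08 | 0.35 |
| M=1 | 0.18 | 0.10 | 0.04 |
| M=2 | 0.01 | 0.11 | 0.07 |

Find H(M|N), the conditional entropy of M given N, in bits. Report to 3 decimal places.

1.180 bits

Marginals: p(M) = (0.4900, 0.3200, 0.1900), p(N) = (0.2500, 0.2900, 0.4600).
H(M|N) = Σ p(N) · H(M|N=·).
  N=r: p=0.2500, H(M|N=r) = 1.0211
  N=s: p=0.2900, H(M|N=s) = 1.5727
  N=t: p=0.4600, H(M|N=t) = 1.0197
Weighted sum = 1.180 bits.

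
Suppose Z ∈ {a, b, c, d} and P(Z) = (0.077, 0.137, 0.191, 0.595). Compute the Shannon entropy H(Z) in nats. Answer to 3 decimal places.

1.095 nats

H(Z) = −Σ p·ln p.
  −(0.077)·ln(0.077) = 0.1974
  −(0.137)·ln(0.137) = 0.2723
  −(0.191)·ln(0.191) = 0.3162
  −(0.595)·ln(0.595) = 0.3089
Sum: 0.1974 + 0.2723 + 0.3162 + 0.3089 = 1.095 nats.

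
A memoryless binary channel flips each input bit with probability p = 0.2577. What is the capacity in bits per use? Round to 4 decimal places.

0.1767 bits

Binary symmetric channel: C = 1 − h₂(ε) where h₂ is the binary entropy function.
h₂(0.2577) = −0.2577·log₂0.2577 − 0.7423·log₂0.7423 = 0.8233.
C = 1 − 0.8233 = 0.1767 bits per channel use.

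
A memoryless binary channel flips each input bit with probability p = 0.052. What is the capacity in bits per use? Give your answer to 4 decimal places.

0.7052 bits

Binary symmetric channel: C = 1 − h₂(ε) where h₂ is the binary entropy function.
h₂(0.052) = −0.052·log₂0.052 − 0.948·log₂0.948 = 0.2948.
C = 1 − 0.2948 = 0.7052 bits per channel use.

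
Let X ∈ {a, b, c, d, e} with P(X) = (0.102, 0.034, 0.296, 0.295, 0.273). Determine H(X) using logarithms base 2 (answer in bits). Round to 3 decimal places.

H(X) = −Σ p·log₂ p.
  −(0.102)·log₂(0.102) = 0.3359
  −(0.034)·log₂(0.034) = 0.1659
  −(0.296)·log₂(0.296) = 0.5199
  −(0.295)·log₂(0.295) = 0.5196
  −(0.273)·log₂(0.273) = 0.5113
Sum: 0.3359 + 0.1659 + 0.5199 + 0.5196 + 0.5113 = 2.053 bits.

2.053 bits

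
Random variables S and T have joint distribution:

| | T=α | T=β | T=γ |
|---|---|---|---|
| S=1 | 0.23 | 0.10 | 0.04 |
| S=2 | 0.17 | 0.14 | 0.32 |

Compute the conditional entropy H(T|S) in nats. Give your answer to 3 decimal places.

0.979 nats

Marginals: p(S) = (0.3700, 0.6300), p(T) = (0.4000, 0.2400, 0.3600).
H(T|S) = Σ p(S) · H(T|S=·).
  S=1: p=0.3700, H(T|S=1) = 0.8896
  S=2: p=0.6300, H(T|S=2) = 1.0318
Weighted sum = 0.979 nats.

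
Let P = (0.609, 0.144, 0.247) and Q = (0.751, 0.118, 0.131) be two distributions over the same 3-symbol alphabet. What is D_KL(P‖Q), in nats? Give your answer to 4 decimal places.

0.0577 nats

D(P‖Q) = Σ p·ln(p/q).
  0.609·ln(0.609/0.751) = -0.12764
  0.144·ln(0.144/0.118) = 0.02867
  0.247·ln(0.247/0.131) = 0.15665
D(P‖Q) = 0.0577 nats.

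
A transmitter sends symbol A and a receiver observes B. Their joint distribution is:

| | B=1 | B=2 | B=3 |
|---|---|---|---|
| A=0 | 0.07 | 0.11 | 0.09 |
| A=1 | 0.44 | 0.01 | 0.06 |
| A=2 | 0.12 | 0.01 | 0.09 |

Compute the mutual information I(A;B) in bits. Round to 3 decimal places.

Marginals: p(A) = (0.2700, 0.5100, 0.2200), p(B) = (0.6300, 0.1300, 0.2400).
I(A;B) = H(A) + H(B) − H(A,B).
H(A) = 1.4860, H(B) = 1.2967, H(A,B) = 2.5088.
I(A;B) = 1.4860 + 1.2967 − 2.5088 = 0.274 bits.

0.274 bits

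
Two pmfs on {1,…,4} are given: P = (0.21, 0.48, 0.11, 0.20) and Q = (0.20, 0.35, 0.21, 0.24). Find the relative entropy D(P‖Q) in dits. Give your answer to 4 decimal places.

D(P‖Q) = Σ p·log₁₀(p/q).
  0.21·log₁₀(0.21/0.20) = 0.00445
  0.48·log₁₀(0.48/0.35) = 0.06584
  0.11·log₁₀(0.11/0.21) = -0.03089
  0.20·log₁₀(0.20/0.24) = -0.01584
D(P‖Q) = 0.0236 dits.

0.0236 dits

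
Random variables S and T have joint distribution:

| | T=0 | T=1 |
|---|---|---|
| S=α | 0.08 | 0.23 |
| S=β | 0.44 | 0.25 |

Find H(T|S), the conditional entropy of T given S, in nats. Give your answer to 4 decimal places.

0.6288 nats

Marginals: p(S) = (0.3100, 0.6900), p(T) = (0.5200, 0.4800).
H(T|S) = Σ p(S) · H(T|S=·).
  S=α: p=0.3100, H(T|S=α) = 0.5710
  S=β: p=0.6900, H(T|S=β) = 0.6547
Weighted sum = 0.6288 nats.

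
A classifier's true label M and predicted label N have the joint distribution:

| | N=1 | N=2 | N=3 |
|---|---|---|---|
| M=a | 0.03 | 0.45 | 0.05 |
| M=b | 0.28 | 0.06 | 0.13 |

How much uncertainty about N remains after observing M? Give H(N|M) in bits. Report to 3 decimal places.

Chain rule: H(N|M) = H(M,N) − H(M).
Marginals: p(M) = (0.5300, 0.4700), p(N) = (0.3100, 0.5100, 0.1800).
H(M,N) = 2.0267 bits; H(M) = 0.9974 bits.
H(N|M) = 2.0267 − 0.9974 = 1.029 bits.

1.029 bits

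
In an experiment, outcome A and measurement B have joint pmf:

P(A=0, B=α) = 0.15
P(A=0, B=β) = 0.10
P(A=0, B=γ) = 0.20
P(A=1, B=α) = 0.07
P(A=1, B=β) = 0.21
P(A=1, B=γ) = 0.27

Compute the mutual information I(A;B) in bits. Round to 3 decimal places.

0.051 bits

Marginals: p(A) = (0.4500, 0.5500), p(B) = (0.2200, 0.3100, 0.4700).
I(A;B) = Σ p(x,y)·log₂[p(x,y)/(p(x)p(y))].
  (0,α): 0.15·log₂(1.5152) = 0.0899
  (0,β): 0.10·log₂(0.7168) = -0.0480
  (0,γ): 0.20·log₂(0.9456) = -0.0161
  (1,α): 0.07·log₂(0.5785) = -0.0553
  (1,β): 0.21·log₂(1.2317) = 0.0631
  (1,γ): 0.27·log₂(1.0445) = 0.0170
Sum = 0.051 bits.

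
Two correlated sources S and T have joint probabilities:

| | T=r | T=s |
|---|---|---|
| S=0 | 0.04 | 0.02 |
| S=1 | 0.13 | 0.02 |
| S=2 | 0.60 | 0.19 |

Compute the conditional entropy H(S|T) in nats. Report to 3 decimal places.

0.633 nats

Chain rule: H(S|T) = H(S,T) − H(T).
Marginals: p(S) = (0.0600, 0.1500, 0.7900), p(T) = (0.7700, 0.2300).
H(S,T) = 1.1725 nats; H(T) = 0.5393 nats.
H(S|T) = 1.1725 − 0.5393 = 0.633 nats.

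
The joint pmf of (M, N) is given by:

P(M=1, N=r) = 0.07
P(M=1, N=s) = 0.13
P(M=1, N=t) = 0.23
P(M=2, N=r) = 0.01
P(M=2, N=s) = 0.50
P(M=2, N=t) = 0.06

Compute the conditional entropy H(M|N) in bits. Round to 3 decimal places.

Marginals: p(M) = (0.4300, 0.5700), p(N) = (0.0800, 0.6300, 0.2900).
H(M|N) = Σ p(N) · H(M|N=·).
  N=r: p=0.0800, H(M|N=r) = 0.5436
  N=s: p=0.6300, H(M|N=s) = 0.7344
  N=t: p=0.2900, H(M|N=t) = 0.7355
Weighted sum = 0.719 bits.

0.719 bits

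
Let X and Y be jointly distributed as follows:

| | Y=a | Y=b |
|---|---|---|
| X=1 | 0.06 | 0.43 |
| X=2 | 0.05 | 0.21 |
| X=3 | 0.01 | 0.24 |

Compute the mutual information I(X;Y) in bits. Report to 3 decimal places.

0.022 bits

Marginals: p(X) = (0.4900, 0.2600, 0.2500), p(Y) = (0.1200, 0.8800).
I(X;Y) = H(X) + H(Y) − H(X,Y).
H(X) = 1.5096, H(Y) = 0.5294, H(X,Y) = 2.0166.
I(X;Y) = 1.5096 + 0.5294 − 2.0166 = 0.022 bits.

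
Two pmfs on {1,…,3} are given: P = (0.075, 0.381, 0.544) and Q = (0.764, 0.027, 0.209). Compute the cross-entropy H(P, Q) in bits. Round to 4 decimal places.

3.2431 bits

H(P,Q) = −Σ p·log₂ q.
  −0.075·log₂(0.764) = 0.02913
  −0.381·log₂(0.027) = 1.98535
  −0.544·log₂(0.209) = 1.22858
H(P,Q) = 3.2431 bits.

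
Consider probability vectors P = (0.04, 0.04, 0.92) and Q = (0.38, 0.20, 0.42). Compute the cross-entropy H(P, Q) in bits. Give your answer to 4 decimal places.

1.3001 bits

H(P,Q) = −Σ p·log₂ q.
  −0.04·log₂(0.38) = 0.05584
  −0.04·log₂(0.20) = 0.09288
  −0.92·log₂(0.42) = 1.15142
H(P,Q) = 1.3001 bits.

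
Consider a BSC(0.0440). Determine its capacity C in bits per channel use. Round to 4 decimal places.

Binary symmetric channel: C = 1 − h₂(ε) where h₂ is the binary entropy function.
h₂(0.0440) = −0.0440·log₂0.0440 − 0.9560·log₂0.9560 = 0.2603.
C = 1 − 0.2603 = 0.7397 bits per channel use.

0.7397 bits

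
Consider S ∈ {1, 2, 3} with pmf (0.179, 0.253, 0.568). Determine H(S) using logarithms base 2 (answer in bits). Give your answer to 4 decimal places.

H(S) = −Σ p·log₂ p.
  −(0.179)·log₂(0.179) = 0.44427
  −(0.253)·log₂(0.253) = 0.50165
  −(0.568)·log₂(0.568) = 0.46351
Sum: 0.44427 + 0.50165 + 0.46351 = 1.4094 bits.

1.4094 bits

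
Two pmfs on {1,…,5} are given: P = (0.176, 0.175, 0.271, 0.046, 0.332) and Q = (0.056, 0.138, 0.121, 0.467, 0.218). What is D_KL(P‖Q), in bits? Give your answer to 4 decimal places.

0.7137 bits

D(P‖Q) = Σ p·log₂(p/q).
  0.176·log₂(0.176/0.056) = 0.29077
  0.175·log₂(0.175/0.138) = 0.05997
  0.271·log₂(0.271/0.121) = 0.31525
  0.046·log₂(0.046/0.467) = -0.15381
  0.332·log₂(0.332/0.218) = 0.20148
D(P‖Q) = 0.7137 bits.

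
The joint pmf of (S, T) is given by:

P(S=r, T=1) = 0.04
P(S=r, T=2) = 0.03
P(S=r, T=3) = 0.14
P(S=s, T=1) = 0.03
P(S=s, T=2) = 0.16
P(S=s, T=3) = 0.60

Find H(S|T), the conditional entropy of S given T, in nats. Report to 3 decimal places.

Chain rule: H(S|T) = H(S,T) − H(T).
Marginals: p(S) = (0.2100, 0.7900), p(T) = (0.0700, 0.1900, 0.7400).
H(S,T) = 1.2141 nats; H(T) = 0.7245 nats.
H(S|T) = 1.2141 − 0.7245 = 0.490 nats.

0.490 nats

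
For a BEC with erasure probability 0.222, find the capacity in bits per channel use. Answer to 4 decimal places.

Binary erasure channel: capacity C = 1 − ε.
C = 1 − 0.222 = 0.7780 bits per channel use.

0.7780 bits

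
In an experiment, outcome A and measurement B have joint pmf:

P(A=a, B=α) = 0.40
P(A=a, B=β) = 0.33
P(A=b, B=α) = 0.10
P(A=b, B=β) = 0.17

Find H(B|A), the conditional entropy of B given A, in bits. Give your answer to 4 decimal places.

Chain rule: H(B|A) = H(A,B) − H(A).
Marginals: p(A) = (0.7300, 0.2700), p(B) = (0.5000, 0.5000).
H(A,B) = 1.8234 bits; H(A) = 0.8415 bits.
H(B|A) = 1.8234 − 0.8415 = 0.9819 bits.

0.9819 bits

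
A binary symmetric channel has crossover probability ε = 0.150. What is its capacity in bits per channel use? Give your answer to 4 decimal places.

Binary symmetric channel: C = 1 − h₂(ε) where h₂ is the binary entropy function.
h₂(0.150) = −0.150·log₂0.150 − 0.850·log₂0.850 = 0.6098.
C = 1 − 0.6098 = 0.3902 bits per channel use.

0.3902 bits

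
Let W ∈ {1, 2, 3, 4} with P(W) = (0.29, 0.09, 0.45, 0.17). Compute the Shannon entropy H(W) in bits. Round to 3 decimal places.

H(W) = −Σ p·log₂ p.
  −(0.29)·log₂(0.29) = 0.5179
  −(0.09)·log₂(0.09) = 0.3127
  −(0.45)·log₂(0.45) = 0.5184
  −(0.17)·log₂(0.17) = 0.4346
Sum: 0.5179 + 0.3127 + 0.5184 + 0.4346 = 1.784 bits.

1.784 bits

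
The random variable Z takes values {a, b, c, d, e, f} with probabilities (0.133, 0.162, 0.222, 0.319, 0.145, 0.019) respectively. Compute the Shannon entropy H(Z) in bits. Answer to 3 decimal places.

2.333 bits

H(Z) = −Σ p·log₂ p.
  −(0.133)·log₂(0.133) = 0.3871
  −(0.162)·log₂(0.162) = 0.4254
  −(0.222)·log₂(0.222) = 0.4820
  −(0.319)·log₂(0.319) = 0.5258
  −(0.145)·log₂(0.145) = 0.4040
  −(0.019)·log₂(0.019) = 0.1086
Sum: 0.3871 + 0.4254 + 0.4820 + 0.5258 + 0.4040 + 0.1086 = 2.333 bits.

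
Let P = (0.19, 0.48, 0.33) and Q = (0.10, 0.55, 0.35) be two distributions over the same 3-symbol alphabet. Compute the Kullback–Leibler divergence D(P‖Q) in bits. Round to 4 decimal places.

D(P‖Q) = Σ p·log₂(p/q).
  0.19·log₂(0.19/0.10) = 0.17594
  0.48·log₂(0.48/0.55) = -0.09427
  0.33·log₂(0.33/0.35) = -0.02801
D(P‖Q) = 0.0537 bits.

0.0537 bits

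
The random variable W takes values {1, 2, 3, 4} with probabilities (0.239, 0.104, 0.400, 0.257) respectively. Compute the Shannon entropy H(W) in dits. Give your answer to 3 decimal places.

H(W) = −Σ p·log₁₀ p.
  −(0.239)·log₁₀(0.239) = 0.1486
  −(0.104)·log₁₀(0.104) = 0.1022
  −(0.400)·log₁₀(0.400) = 0.1592
  −(0.257)·log₁₀(0.257) = 0.1516
Sum: 0.1486 + 0.1022 + 0.1592 + 0.1516 = 0.562 dits.

0.562 dits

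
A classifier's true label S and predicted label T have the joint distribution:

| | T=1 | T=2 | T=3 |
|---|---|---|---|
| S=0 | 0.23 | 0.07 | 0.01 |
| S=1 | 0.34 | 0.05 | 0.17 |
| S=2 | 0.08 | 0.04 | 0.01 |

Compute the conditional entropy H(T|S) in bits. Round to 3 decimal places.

1.171 bits

Chain rule: H(T|S) = H(S,T) − H(S).
Marginals: p(S) = (0.3100, 0.5600, 0.1300), p(T) = (0.6500, 0.1600, 0.1900).
H(S,T) = 2.5462 bits; H(S) = 1.3749 bits.
H(T|S) = 2.5462 − 1.3749 = 1.171 bits.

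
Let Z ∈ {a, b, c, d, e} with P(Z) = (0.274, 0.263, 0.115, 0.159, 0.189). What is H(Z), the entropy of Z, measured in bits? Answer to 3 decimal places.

H(Z) = −Σ p·log₂ p.
  −(0.274)·log₂(0.274) = 0.5118
  −(0.263)·log₂(0.263) = 0.5068
  −(0.115)·log₂(0.115) = 0.3588
  −(0.159)·log₂(0.159) = 0.4218
  −(0.189)·log₂(0.189) = 0.4543
Sum: 0.5118 + 0.5068 + 0.3588 + 0.4218 + 0.4543 = 2.253 bits.

2.253 bits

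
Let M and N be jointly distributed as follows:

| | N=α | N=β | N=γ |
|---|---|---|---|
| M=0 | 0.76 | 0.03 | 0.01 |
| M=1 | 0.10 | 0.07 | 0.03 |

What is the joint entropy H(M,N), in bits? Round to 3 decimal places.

1.272 bits

H(M,N) = −Σ p(x,y)·log₂ p(x,y) over all 6 cells.
  cell (0,α): −0.76·log₂0.76 = 0.3009
  cell (0,β): −0.03·log₂0.03 = 0.1518
  cell (0,γ): −0.01·log₂0.01 = 0.0664
  cell (1,α): −0.10·log₂0.10 = 0.3322
  cell (1,β): −0.07·log₂0.07 = 0.2686
  cell (1,γ): −0.03·log₂0.03 = 0.1518
Sum = 1.272 bits.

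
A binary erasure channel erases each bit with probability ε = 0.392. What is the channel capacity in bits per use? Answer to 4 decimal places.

0.6080 bits

Binary erasure channel: capacity C = 1 − ε.
C = 1 − 0.392 = 0.6080 bits per channel use.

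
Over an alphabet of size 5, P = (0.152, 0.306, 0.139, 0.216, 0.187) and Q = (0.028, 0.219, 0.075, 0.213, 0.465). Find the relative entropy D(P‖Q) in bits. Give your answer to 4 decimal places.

D(P‖Q) = Σ p·log₂(p/q).
  0.152·log₂(0.152/0.028) = 0.37097
  0.306·log₂(0.306/0.219) = 0.14768
  0.139·log₂(0.139/0.075) = 0.12373
  0.216·log₂(0.216/0.213) = 0.00436
  0.187·log₂(0.187/0.465) = -0.24575
D(P‖Q) = 0.4010 bits.

0.4010 bits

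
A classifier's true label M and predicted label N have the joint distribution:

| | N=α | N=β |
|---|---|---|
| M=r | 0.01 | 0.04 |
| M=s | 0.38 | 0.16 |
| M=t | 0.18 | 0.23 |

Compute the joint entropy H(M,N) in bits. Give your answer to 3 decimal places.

H(M,N) = −Σ p(x,y)·log₂ p(x,y) over all 6 cells.
  cell (r,α): −0.01·log₂0.01 = 0.0664
  cell (r,β): −0.04·log₂0.04 = 0.1858
  cell (s,α): −0.38·log₂0.38 = 0.5305
  cell (s,β): −0.16·log₂0.16 = 0.4230
  cell (t,α): −0.18·log₂0.18 = 0.4453
  cell (t,β): −0.23·log₂0.23 = 0.4877
Sum = 2.139 bits.

2.139 bits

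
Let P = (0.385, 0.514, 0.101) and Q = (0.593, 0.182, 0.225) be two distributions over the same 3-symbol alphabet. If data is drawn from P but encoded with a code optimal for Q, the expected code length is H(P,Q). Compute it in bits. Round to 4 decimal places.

1.7710 bits

H(P,Q) = −Σ p·log₂ q.
  −0.385·log₂(0.593) = 0.29025
  −0.514·log₂(0.182) = 1.26341
  −0.101·log₂(0.225) = 0.21735
H(P,Q) = 1.7710 bits.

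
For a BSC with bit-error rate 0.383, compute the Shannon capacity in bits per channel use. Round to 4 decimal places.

0.0399 bits

Binary symmetric channel: C = 1 − h₂(ε) where h₂ is the binary entropy function.
h₂(0.383) = −0.383·log₂0.383 − 0.617·log₂0.617 = 0.9601.
C = 1 − 0.9601 = 0.0399 bits per channel use.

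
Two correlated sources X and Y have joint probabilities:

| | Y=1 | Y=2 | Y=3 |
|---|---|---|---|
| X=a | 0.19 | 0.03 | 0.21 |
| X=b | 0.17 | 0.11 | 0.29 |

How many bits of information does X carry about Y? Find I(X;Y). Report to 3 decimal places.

0.031 bits

Marginals: p(X) = (0.4300, 0.5700), p(Y) = (0.3600, 0.1400, 0.5000).
I(X;Y) = H(X) + H(Y) − H(X,Y).
H(X) = 0.9858, H(Y) = 1.4277, H(X,Y) = 2.3826.
I(X;Y) = 0.9858 + 1.4277 − 2.3826 = 0.031 bits.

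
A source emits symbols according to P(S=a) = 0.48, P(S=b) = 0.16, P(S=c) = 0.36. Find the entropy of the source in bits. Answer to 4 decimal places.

1.4619 bits

H(S) = −Σ p·log₂ p.
  −(0.48)·log₂(0.48) = 0.50827
  −(0.16)·log₂(0.16) = 0.42302
  −(0.36)·log₂(0.36) = 0.53062
Sum: 0.50827 + 0.42302 + 0.53062 = 1.4619 bits.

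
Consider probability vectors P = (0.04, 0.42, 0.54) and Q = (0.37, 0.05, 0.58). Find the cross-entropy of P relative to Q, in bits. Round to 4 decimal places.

H(P,Q) = −Σ p·log₂ q.
  −0.04·log₂(0.37) = 0.05738
  −0.42·log₂(0.05) = 1.81521
  −0.54·log₂(0.58) = 0.42437
H(P,Q) = 2.2970 bits.

2.2970 bits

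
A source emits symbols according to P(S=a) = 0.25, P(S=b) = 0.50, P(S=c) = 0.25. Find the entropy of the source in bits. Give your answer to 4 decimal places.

H(S) = −Σ p·log₂ p.
  −(0.25)·log₂(0.25) = 0.50000
  −(0.50)·log₂(0.50) = 0.50000
  −(0.25)·log₂(0.25) = 0.50000
Sum: 0.50000 + 0.50000 + 0.50000 = 1.5000 bits.

1.5000 bits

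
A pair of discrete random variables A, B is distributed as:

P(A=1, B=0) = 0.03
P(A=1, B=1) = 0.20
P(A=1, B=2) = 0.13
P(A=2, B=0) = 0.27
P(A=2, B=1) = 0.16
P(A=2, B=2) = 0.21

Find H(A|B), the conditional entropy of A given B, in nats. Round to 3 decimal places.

0.571 nats

Chain rule: H(A|B) = H(A,B) − H(B).
Marginals: p(A) = (0.3600, 0.6400), p(B) = (0.3000, 0.3600, 0.3400).
H(A,B) = 1.6668 nats; H(B) = 1.0958 nats.
H(A|B) = 1.6668 − 1.0958 = 0.571 nats.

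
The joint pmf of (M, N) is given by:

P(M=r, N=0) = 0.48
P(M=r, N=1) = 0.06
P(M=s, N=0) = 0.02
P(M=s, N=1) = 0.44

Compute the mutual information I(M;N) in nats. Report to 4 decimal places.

0.4225 nats

Marginals: p(M) = (0.5400, 0.4600), p(N) = (0.5000, 0.5000).
I(M;N) = Σ p(x,y)·ln[p(x,y)/(p(x)p(y))].
  (r,0): 0.48·ln(1.7778) = 0.27617
  (r,1): 0.06·ln(0.2222) = -0.09024
  (s,0): 0.02·ln(0.0870) = -0.04885
  (s,1): 0.44·ln(1.9130) = 0.28543
Sum = 0.4225 nats.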